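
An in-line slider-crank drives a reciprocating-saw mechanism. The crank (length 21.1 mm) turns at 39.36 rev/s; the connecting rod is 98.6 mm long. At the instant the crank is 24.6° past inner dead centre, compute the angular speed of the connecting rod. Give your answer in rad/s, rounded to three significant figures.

ω = 247.3 rad/s (converted from 39.36 rev/s).
The rod makes angle φ with the slider axis where L sinφ = r sinθ; differentiating, L cosφ·φ̇ = r ω cosθ.
L cosφ = √(L² − r² sin²θ) = 0.098208 m.
|ω_rod| = r ω |cosθ| / √(L² − r² sin²θ) = 0.0211·247.3·0.90924/0.098208 = 48.311 rad/s.

48.3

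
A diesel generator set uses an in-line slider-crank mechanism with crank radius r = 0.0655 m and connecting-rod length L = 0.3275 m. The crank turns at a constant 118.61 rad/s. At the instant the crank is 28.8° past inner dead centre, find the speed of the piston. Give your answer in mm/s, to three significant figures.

4400

ω = 118.6 rad/s
For an in-line slider-crank, x = r cosθ + √(L² − r² sin²θ), so v = −rω sinθ·[1 + r cosθ/√(L² − r² sin²θ)].
With r = 0.0655 m, L = 0.3275 m, θ = 28.8°: √(L² − r² sin²θ) = 0.32598 m.
v = −0.0655·118.6·0.48175·[1 + 0.0655·0.87631/0.32598] = -4.4017 m/s.
|v| = 4.4017 m/s = 4401.7 mm/s.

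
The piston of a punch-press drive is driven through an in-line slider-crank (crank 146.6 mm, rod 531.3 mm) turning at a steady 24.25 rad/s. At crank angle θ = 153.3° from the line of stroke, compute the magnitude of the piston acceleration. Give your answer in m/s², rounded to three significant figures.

62.4

ω = 24.25 rad/s
x(θ) = r cosθ + √(L² − r² sin²θ); with ω constant, a = ω²·d²x/dθ².
d²x/dθ² = −r cosθ − r²(cos2θ)/√u − r⁴ sin²2θ/(4u^{3/2}),  u = L² − r² sin²θ = 0.277941 m².
Substituting r = 0.1466 m, L = 0.5313 m, θ = 153.3°: d²x/dθ² = +0.10615 m.
a = ω²·d²x/dθ² = (24.25)²·(+0.10615) = +62.426 m/s²;  |a| = 62.426 m/s².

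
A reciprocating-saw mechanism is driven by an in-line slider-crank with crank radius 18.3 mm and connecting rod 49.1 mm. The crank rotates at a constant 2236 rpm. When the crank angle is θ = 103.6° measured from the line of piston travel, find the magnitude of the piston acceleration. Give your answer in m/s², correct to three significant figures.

589

ω = 2π·2236/60 = 234.2 rad/s
x(θ) = r cosθ + √(L² − r² sin²θ); with ω constant, a = ω²·d²x/dθ².
d²x/dθ² = −r cosθ − r²(cos2θ)/√u − r⁴ sin²2θ/(4u^{3/2}),  u = L² − r² sin²θ = 0.00209444 m².
Substituting r = 0.0183 m, L = 0.0491 m, θ = 103.6°: d²x/dθ² = +0.01075 m.
a = ω²·d²x/dθ² = (234.2)²·(+0.01075) = +589.42 m/s²;  |a| = 589.42 m/s².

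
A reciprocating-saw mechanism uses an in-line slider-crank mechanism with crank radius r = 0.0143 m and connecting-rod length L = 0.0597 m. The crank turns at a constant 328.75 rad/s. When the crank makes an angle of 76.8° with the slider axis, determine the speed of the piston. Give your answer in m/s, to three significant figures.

4.83

ω = 328.8 rad/s
For an in-line slider-crank, x = r cosθ + √(L² − r² sin²θ), so v = −rω sinθ·[1 + r cosθ/√(L² − r² sin²θ)].
With r = 0.0143 m, L = 0.0597 m, θ = 76.8°: √(L² − r² sin²θ) = 0.058054 m.
v = −0.0143·328.8·0.97358·[1 + 0.0143·0.22835/0.058054] = -4.8344 m/s.
|v| = 4.8344 m/s.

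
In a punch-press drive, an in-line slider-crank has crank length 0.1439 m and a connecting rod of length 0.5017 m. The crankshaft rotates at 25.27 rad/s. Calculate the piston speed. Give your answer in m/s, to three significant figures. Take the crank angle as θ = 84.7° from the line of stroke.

ω = 25.27 rad/s
For an in-line slider-crank, x = r cosθ + √(L² − r² sin²θ), so v = −rω sinθ·[1 + r cosθ/√(L² − r² sin²θ)].
With r = 0.1439 m, L = 0.5017 m, θ = 84.7°: √(L² − r² sin²θ) = 0.4808 m.
v = −0.1439·25.27·0.99572·[1 + 0.1439·0.09237/0.4808] = -3.7209 m/s.
|v| = 3.7209 m/s.

3.72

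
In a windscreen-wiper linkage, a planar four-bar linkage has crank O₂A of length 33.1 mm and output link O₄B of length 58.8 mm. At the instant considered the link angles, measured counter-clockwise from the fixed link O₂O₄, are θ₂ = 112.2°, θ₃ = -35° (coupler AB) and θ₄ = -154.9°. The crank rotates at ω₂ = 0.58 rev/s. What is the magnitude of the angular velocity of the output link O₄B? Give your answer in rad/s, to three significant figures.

ω₂ = 3.644 rad/s (from 0.58 rev/s).
Differentiating the loop-closure r₂e^{iθ₂}+r₃e^{iθ₃}=r₁+r₄e^{iθ₄} gives r₂ω₂e^{iθ₂}+r₃ω₃e^{iθ₃}=r₄ω₄e^{iθ₄}.
Eliminating the other unknown: ω₄ = r₂ω₂ sin(θ₂−θ₃) / [r₄ sin(θ₄−θ₃)].
Numerator sine = +0.54171; denominator sine = -0.86690.
Result = 0.0331·3.644·(+0.54171) / (0.0588·(-0.86690)) = -1.2819 rad/s; magnitude 1.2819 rad/s.

1.28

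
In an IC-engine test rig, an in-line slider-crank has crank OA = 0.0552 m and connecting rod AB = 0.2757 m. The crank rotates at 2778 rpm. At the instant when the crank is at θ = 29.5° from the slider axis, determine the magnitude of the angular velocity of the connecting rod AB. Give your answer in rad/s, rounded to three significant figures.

50.9

ω = 290.9 rad/s (converted from 2778 rpm).
The rod makes angle φ with the slider axis where L sinφ = r sinθ; differentiating, L cosφ·φ̇ = r ω cosθ.
L cosφ = √(L² − r² sin²θ) = 0.27436 m.
|ω_rod| = r ω |cosθ| / √(L² − r² sin²θ) = 0.0552·290.9·0.87036/0.27436 = 50.943 rad/s.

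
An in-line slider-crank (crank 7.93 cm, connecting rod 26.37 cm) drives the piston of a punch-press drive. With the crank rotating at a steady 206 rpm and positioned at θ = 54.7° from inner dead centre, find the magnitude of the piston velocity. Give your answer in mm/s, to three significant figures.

1650

ω = 2π·206/60 = 21.57 rad/s
For an in-line slider-crank, x = r cosθ + √(L² − r² sin²θ), so v = −rω sinθ·[1 + r cosθ/√(L² − r² sin²θ)].
With r = 0.0793 m, L = 0.2637 m, θ = 54.7°: √(L² − r² sin²θ) = 0.25563 m.
v = −0.0793·21.57·0.81614·[1 + 0.0793·0.57786/0.25563] = -1.6464 m/s.
|v| = 1.6464 m/s = 1646.4 mm/s.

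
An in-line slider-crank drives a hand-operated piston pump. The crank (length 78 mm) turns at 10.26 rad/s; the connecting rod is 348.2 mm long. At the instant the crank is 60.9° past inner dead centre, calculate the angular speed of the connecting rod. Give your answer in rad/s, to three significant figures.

ω = 10.26 rad/s
The rod makes angle φ with the slider axis where L sinφ = r sinθ; differentiating, L cosφ·φ̇ = r ω cosθ.
L cosφ = √(L² − r² sin²θ) = 0.34146 m.
|ω_rod| = r ω |cosθ| / √(L² − r² sin²θ) = 0.078·10.26·0.48634/0.34146 = 1.1398 rad/s.

1.14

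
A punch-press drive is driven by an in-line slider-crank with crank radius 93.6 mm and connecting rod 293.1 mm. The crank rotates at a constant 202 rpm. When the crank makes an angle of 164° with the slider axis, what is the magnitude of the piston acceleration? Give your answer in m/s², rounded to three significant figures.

ω = 2π·202/60 = 21.15 rad/s
x(θ) = r cosθ + √(L² − r² sin²θ); with ω constant, a = ω²·d²x/dθ².
d²x/dθ² = −r cosθ − r²(cos2θ)/√u − r⁴ sin²2θ/(4u^{3/2}),  u = L² − r² sin²θ = 0.085242 m².
Substituting r = 0.0936 m, L = 0.2931 m, θ = 164°: d²x/dθ² = +0.06431 m.
a = ω²·d²x/dθ² = (21.15)²·(+0.06431) = +28.777 m/s²;  |a| = 28.777 m/s².

28.8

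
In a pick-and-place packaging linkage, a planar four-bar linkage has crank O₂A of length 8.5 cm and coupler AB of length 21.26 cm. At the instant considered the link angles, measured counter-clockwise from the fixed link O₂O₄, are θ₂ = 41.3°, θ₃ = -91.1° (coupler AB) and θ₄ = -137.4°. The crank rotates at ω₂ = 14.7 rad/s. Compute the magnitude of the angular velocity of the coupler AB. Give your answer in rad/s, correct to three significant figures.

0.184

ω₂ = 14.7 rad/s
Differentiating the loop-closure r₂e^{iθ₂}+r₃e^{iθ₃}=r₁+r₄e^{iθ₄} gives r₂ω₂e^{iθ₂}+r₃ω₃e^{iθ₃}=r₄ω₄e^{iθ₄}.
Eliminating the other unknown: ω₃ = r₂ω₂ sin(θ₄−θ₂) / [r₃ sin(θ₃−θ₄)].
Numerator sine = -0.02269; denominator sine = +0.72297.
Result = 0.085·14.7·(-0.02269) / (0.2126·(+0.72297)) = -0.18443 rad/s; magnitude 0.18443 rad/s.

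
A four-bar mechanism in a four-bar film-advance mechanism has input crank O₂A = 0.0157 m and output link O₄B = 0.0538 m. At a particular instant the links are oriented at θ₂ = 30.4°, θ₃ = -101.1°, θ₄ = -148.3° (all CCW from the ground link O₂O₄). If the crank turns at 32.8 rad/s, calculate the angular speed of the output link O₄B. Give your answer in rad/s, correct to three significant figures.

ω₂ = 32.8 rad/s
Differentiating the loop-closure r₂e^{iθ₂}+r₃e^{iθ₃}=r₁+r₄e^{iθ₄} gives r₂ω₂e^{iθ₂}+r₃ω₃e^{iθ₃}=r₄ω₄e^{iθ₄}.
Eliminating the other unknown: ω₄ = r₂ω₂ sin(θ₂−θ₃) / [r₄ sin(θ₄−θ₃)].
Numerator sine = +0.74896; denominator sine = -0.73373.
Result = 0.0157·32.8·(+0.74896) / (0.0538·(-0.73373)) = -9.7704 rad/s; magnitude 9.7704 rad/s.

9.77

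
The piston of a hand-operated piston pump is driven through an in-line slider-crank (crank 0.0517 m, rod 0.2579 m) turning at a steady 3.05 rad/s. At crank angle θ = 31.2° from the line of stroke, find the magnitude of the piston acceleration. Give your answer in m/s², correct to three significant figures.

ω = 3.05 rad/s
x(θ) = r cosθ + √(L² − r² sin²θ); with ω constant, a = ω²·d²x/dθ².
d²x/dθ² = −r cosθ − r²(cos2θ)/√u − r⁴ sin²2θ/(4u^{3/2}),  u = L² − r² sin²θ = 0.0657951 m².
Substituting r = 0.0517 m, L = 0.2579 m, θ = 31.2°: d²x/dθ² = -0.049133 m.
a = ω²·d²x/dθ² = (3.05)²·(-0.049133) = -0.45706 m/s²;  |a| = 0.45706 m/s².

0.457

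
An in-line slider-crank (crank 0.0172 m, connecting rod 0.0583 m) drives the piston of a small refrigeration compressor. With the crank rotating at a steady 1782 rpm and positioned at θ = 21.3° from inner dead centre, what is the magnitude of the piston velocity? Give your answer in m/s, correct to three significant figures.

ω = 2π·1782/60 = 186.6 rad/s
For an in-line slider-crank, x = r cosθ + √(L² − r² sin²θ), so v = −rω sinθ·[1 + r cosθ/√(L² − r² sin²θ)].
With r = 0.0172 m, L = 0.0583 m, θ = 21.3°: √(L² − r² sin²θ) = 0.057964 m.
v = −0.0172·186.6·0.36325·[1 + 0.0172·0.93169/0.057964] = -1.4883 m/s.
|v| = 1.4883 m/s.

1.49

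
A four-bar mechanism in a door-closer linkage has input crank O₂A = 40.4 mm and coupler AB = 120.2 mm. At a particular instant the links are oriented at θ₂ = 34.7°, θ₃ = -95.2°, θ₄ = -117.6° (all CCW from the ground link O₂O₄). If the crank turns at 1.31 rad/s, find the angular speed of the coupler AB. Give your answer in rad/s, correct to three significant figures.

0.537

ω₂ = 1.31 rad/s
Differentiating the loop-closure r₂e^{iθ₂}+r₃e^{iθ₃}=r₁+r₄e^{iθ₄} gives r₂ω₂e^{iθ₂}+r₃ω₃e^{iθ₃}=r₄ω₄e^{iθ₄}.
Eliminating the other unknown: ω₃ = r₂ω₂ sin(θ₄−θ₂) / [r₃ sin(θ₃−θ₄)].
Numerator sine = -0.46484; denominator sine = +0.38107.
Result = 0.0404·1.31·(-0.46484) / (0.1202·(+0.38107)) = -0.53709 rad/s; magnitude 0.53709 rad/s.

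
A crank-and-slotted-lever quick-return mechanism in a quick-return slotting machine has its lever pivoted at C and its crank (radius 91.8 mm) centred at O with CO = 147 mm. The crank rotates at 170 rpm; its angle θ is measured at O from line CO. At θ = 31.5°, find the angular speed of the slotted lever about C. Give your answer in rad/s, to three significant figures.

ω = 17.8 rad/s (from 170 rpm).
Crank pin A relative to C: A = (d + r cosθ, r sinθ); lever angle φ = atan2(r sinθ, d + r cosθ).
Differentiating tanφ: φ̇ = rω(d cosθ + r)/(d² + r² + 2dr cosθ).
d² + r² + 2dr cosθ = |CA|² = 0.0530483 m²;  d cosθ + r = +0.21714 m.
|ω_lever| = |0.0918·17.8·+0.21714| / 0.0530483 = 6.6894 rad/s.

6.69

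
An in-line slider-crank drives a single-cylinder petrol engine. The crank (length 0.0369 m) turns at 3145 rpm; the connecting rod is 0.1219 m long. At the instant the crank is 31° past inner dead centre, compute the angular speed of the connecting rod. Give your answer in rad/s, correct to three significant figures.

86.5

ω = 329.3 rad/s (converted from 3145 rpm).
The rod makes angle φ with the slider axis where L sinφ = r sinθ; differentiating, L cosφ·φ̇ = r ω cosθ.
L cosφ = √(L² − r² sin²θ) = 0.12041 m.
|ω_rod| = r ω |cosθ| / √(L² − r² sin²θ) = 0.0369·329.3·0.85717/0.12041 = 86.513 rad/s.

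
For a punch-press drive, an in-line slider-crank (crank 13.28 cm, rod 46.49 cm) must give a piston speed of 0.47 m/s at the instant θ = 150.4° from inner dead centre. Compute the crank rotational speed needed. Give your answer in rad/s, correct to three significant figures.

9.56

For an in-line slider-crank, |v_piston| = rω|sinθ|·[1 + r cosθ/√(L² − r² sin²θ)].
With r = 0.1328 m, L = 0.4649 m, θ = 150.4°: the bracketed kinematic factor |dx/dθ| = 0.049139 m.
ω = v/|dx/dθ| = 0.47/0.049139 = 9.5648 rad/s.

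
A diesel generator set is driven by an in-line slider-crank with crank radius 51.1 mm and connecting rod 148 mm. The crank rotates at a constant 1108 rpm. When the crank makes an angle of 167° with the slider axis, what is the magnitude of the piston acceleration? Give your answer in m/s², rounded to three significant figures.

ω = 2π·1108/60 = 116 rad/s
x(θ) = r cosθ + √(L² − r² sin²θ); with ω constant, a = ω²·d²x/dθ².
d²x/dθ² = −r cosθ − r²(cos2θ)/√u − r⁴ sin²2θ/(4u^{3/2}),  u = L² − r² sin²θ = 0.0217719 m².
Substituting r = 0.0511 m, L = 0.148 m, θ = 167°: d²x/dθ² = +0.033783 m.
a = ω²·d²x/dθ² = (116)²·(+0.033783) = +454.81 m/s²;  |a| = 454.81 m/s².

455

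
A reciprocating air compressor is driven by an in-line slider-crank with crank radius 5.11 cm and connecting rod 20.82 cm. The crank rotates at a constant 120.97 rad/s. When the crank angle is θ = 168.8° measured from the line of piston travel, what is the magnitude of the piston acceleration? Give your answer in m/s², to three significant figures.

563

ω = 121 rad/s
x(θ) = r cosθ + √(L² − r² sin²θ); with ω constant, a = ω²·d²x/dθ².
d²x/dθ² = −r cosθ − r²(cos2θ)/√u − r⁴ sin²2θ/(4u^{3/2}),  u = L² − r² sin²θ = 0.0432487 m².
Substituting r = 0.0511 m, L = 0.2082 m, θ = 168.8°: d²x/dθ² = +0.038491 m.
a = ω²·d²x/dθ² = (121)²·(+0.038491) = +563.26 m/s²;  |a| = 563.26 m/s².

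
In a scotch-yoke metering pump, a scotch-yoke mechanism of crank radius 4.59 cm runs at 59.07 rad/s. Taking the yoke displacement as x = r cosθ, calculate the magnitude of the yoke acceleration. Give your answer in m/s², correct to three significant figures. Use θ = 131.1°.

ω = 59.07 rad/s
x = r cosθ ⇒ ẍ = −rω² cosθ (ω constant).
|a| = rω²|cosθ| = 0.0459·(59.07)²·|cos 131.1°| = 105.28 m/s².

105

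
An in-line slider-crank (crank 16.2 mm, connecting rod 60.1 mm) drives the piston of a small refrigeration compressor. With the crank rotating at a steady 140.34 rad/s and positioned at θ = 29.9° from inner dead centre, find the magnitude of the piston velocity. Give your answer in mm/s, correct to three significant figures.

1400

ω = 140.3 rad/s
For an in-line slider-crank, x = r cosθ + √(L² − r² sin²θ), so v = −rω sinθ·[1 + r cosθ/√(L² − r² sin²θ)].
With r = 0.0162 m, L = 0.0601 m, θ = 29.9°: √(L² − r² sin²θ) = 0.059555 m.
v = −0.0162·140.3·0.49849·[1 + 0.0162·0.86690/0.059555] = -1.4006 m/s.
|v| = 1.4006 m/s = 1400.6 mm/s.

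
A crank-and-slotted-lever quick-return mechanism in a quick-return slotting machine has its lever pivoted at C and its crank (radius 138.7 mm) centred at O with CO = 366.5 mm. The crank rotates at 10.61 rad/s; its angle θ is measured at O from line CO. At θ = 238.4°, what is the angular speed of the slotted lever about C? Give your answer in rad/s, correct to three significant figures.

ω = 10.61 rad/s
Crank pin A relative to C: A = (d + r cosθ, r sinθ); lever angle φ = atan2(r sinθ, d + r cosθ).
Differentiating tanφ: φ̇ = rω(d cosθ + r)/(d² + r² + 2dr cosθ).
d² + r² + 2dr cosθ = |CA|² = 0.100288 m²;  d cosθ + r = -0.053341 m.
|ω_lever| = |0.1387·10.61·-0.053341| / 0.100288 = 0.78271 rad/s.

0.783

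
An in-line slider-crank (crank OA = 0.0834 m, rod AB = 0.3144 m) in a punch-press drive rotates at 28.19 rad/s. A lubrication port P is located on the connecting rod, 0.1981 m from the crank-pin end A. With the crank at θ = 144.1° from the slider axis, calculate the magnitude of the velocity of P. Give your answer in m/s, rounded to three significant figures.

1.38

ω = 28.19 rad/s.  Crank-pin speed |V_A| = rω = 2.351 m/s, perpendicular to OA.
Rod angle: sinφ = −(r/L) sinθ ⇒ φ = -8.948°; ω_rod = −rω cosθ/√(L²−r²sin²θ) = +6.132 rad/s.
V_P = V_A + ω_rod × AP, with AP = 0.1981 m along the rod.
Components: V_Px = −rω sinθ − a·ω_rod·sinφ = -1.1896 m/s;  V_Py = rω cosθ + a·ω_rod·cosφ = -0.70448 m/s.
|V_P| = √(V_Px² + V_Py²) = 1.3826 m/s.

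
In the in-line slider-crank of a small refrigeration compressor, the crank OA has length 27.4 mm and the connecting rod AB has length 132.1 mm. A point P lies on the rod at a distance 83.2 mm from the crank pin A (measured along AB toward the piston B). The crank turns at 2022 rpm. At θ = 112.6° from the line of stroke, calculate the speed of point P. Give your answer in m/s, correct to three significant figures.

ω = 211.7 rad/s.  Crank-pin speed |V_A| = rω = 5.8018 m/s, perpendicular to OA.
Rod angle: sinφ = −(r/L) sinθ ⇒ φ = -11.040°; ω_rod = −rω cosθ/√(L²−r²sin²θ) = +17.196 rad/s.
V_P = V_A + ω_rod × AP, with AP = 0.0832 m along the rod.
Components: V_Px = −rω sinθ − a·ω_rod·sinφ = -5.0823 m/s;  V_Py = rω cosθ + a·ω_rod·cosφ = -0.82534 m/s.
|V_P| = √(V_Px² + V_Py²) = 5.1489 m/s.

5.15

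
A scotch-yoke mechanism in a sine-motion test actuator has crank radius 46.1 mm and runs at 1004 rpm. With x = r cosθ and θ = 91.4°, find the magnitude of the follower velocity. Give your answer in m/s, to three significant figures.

4.85

ω = 105.1 rad/s (from 1004 rpm).
x = r cosθ ⇒ ẋ = −rω sinθ.
|v| = rω|sinθ| = 0.0461·105.1·|sin 91.4°| = 4.8454 m/s.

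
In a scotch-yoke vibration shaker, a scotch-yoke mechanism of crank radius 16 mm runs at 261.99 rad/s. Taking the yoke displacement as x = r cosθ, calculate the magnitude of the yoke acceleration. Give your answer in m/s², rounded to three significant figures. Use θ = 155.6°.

ω = 262 rad/s
x = r cosθ ⇒ ẍ = −rω² cosθ (ω constant).
|a| = rω²|cosθ| = 0.016·(262)²·|cos 155.6°| = 1000.1 m/s².

1000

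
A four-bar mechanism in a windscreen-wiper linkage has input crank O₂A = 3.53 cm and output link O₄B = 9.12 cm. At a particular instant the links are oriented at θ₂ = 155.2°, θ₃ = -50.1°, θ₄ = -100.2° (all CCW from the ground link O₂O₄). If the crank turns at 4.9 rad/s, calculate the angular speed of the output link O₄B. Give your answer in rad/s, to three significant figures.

1.06

ω₂ = 4.9 rad/s
Differentiating the loop-closure r₂e^{iθ₂}+r₃e^{iθ₃}=r₁+r₄e^{iθ₄} gives r₂ω₂e^{iθ₂}+r₃ω₃e^{iθ₃}=r₄ω₄e^{iθ₄}.
Eliminating the other unknown: ω₄ = r₂ω₂ sin(θ₂−θ₃) / [r₄ sin(θ₄−θ₃)].
Numerator sine = -0.42736; denominator sine = -0.76717.
Result = 0.0353·4.9·(-0.42736) / (0.0912·(-0.76717)) = +1.0565 rad/s; magnitude 1.0565 rad/s.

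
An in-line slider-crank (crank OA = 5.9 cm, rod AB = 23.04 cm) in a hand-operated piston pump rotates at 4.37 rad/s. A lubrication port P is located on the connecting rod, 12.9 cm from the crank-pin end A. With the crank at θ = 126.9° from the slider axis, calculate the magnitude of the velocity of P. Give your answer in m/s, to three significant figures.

0.200

ω = 4.37 rad/s.  Crank-pin speed |V_A| = rω = 0.25783 m/s, perpendicular to OA.
Rod angle: sinφ = −(r/L) sinθ ⇒ φ = -11.817°; ω_rod = −rω cosθ/√(L²−r²sin²θ) = +0.68645 rad/s.
V_P = V_A + ω_rod × AP, with AP = 0.129 m along the rod.
Components: V_Px = −rω sinθ − a·ω_rod·sinφ = -0.18805 m/s;  V_Py = rω cosθ + a·ω_rod·cosφ = -0.068131 m/s.
|V_P| = √(V_Px² + V_Py²) = 0.20001 m/s.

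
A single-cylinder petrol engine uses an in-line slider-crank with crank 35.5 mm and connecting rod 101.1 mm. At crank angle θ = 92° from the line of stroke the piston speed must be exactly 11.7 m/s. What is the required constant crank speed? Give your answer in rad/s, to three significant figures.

334

For an in-line slider-crank, |v_piston| = rω|sinθ|·[1 + r cosθ/√(L² − r² sin²θ)].
With r = 0.0355 m, L = 0.1011 m, θ = 92°: the bracketed kinematic factor |dx/dθ| = 0.035014 m.
ω = v/|dx/dθ| = 11.7/0.035014 = 334.15 rad/s.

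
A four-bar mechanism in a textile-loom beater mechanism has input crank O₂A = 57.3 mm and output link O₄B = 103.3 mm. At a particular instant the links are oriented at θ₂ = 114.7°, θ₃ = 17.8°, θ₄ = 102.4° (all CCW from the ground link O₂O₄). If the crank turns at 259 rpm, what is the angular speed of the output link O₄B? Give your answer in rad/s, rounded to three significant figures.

ω₂ = 27.12 rad/s (from 259 rpm).
Differentiating the loop-closure r₂e^{iθ₂}+r₃e^{iθ₃}=r₁+r₄e^{iθ₄} gives r₂ω₂e^{iθ₂}+r₃ω₃e^{iθ₃}=r₄ω₄e^{iθ₄}.
Eliminating the other unknown: ω₄ = r₂ω₂ sin(θ₂−θ₃) / [r₄ sin(θ₄−θ₃)].
Numerator sine = +0.99276; denominator sine = +0.99556.
Result = 0.0573·27.12·(+0.99276) / (0.1033·(+0.99556)) = +15.002 rad/s; magnitude 15.002 rad/s.

15.0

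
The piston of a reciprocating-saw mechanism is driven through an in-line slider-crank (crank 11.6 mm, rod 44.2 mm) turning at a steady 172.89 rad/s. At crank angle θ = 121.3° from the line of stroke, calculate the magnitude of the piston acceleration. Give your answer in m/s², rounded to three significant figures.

ω = 172.9 rad/s
x(θ) = r cosθ + √(L² − r² sin²θ); with ω constant, a = ω²·d²x/dθ².
d²x/dθ² = −r cosθ − r²(cos2θ)/√u − r⁴ sin²2θ/(4u^{3/2}),  u = L² − r² sin²θ = 0.0018554 m².
Substituting r = 0.0116 m, L = 0.0442 m, θ = 121.3°: d²x/dθ² = +0.0074194 m.
a = ω²·d²x/dθ² = (172.9)²·(+0.0074194) = +221.77 m/s²;  |a| = 221.77 m/s².

222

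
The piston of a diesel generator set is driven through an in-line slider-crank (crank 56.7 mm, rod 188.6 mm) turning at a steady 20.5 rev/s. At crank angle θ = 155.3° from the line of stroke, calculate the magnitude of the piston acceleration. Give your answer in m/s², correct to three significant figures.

ω = 2π·20.5 = 128.8 rad/s
x(θ) = r cosθ + √(L² − r² sin²θ); with ω constant, a = ω²·d²x/dθ².
d²x/dθ² = −r cosθ − r²(cos2θ)/√u − r⁴ sin²2θ/(4u^{3/2}),  u = L² − r² sin²θ = 0.0350086 m².
Substituting r = 0.0567 m, L = 0.1886 m, θ = 155.3°: d²x/dθ² = +0.040103 m.
a = ω²·d²x/dθ² = (128.8)²·(+0.040103) = +665.35 m/s²;  |a| = 665.35 m/s².

665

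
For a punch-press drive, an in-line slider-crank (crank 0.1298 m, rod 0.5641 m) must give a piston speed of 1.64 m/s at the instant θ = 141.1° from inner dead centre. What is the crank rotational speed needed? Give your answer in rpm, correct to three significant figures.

235

For an in-line slider-crank, |v_piston| = rω|sinθ|·[1 + r cosθ/√(L² − r² sin²θ)].
With r = 0.1298 m, L = 0.5641 m, θ = 141.1°: the bracketed kinematic factor |dx/dθ| = 0.066759 m.
ω = v/|dx/dθ| = 1.64/0.066759 = 24.566 rad/s.
N = 60ω/(2π) = 234.59 rpm.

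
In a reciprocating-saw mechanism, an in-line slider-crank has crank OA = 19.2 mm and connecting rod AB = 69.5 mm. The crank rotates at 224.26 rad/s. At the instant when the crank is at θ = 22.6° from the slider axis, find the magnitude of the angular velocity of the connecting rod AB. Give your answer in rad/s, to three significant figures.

ω = 224.3 rad/s
The rod makes angle φ with the slider axis where L sinφ = r sinθ; differentiating, L cosφ·φ̇ = r ω cosθ.
L cosφ = √(L² − r² sin²θ) = 0.069107 m.
|ω_rod| = r ω |cosθ| / √(L² − r² sin²θ) = 0.0192·224.3·0.92321/0.069107 = 57.522 rad/s.

57.5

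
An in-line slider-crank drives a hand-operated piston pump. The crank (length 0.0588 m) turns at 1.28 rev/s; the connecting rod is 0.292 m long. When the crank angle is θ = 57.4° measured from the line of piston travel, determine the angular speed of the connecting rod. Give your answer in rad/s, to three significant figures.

0.885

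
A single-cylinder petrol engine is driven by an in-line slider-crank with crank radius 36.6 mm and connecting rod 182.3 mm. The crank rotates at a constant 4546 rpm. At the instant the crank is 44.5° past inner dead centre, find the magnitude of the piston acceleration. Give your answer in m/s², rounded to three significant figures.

5960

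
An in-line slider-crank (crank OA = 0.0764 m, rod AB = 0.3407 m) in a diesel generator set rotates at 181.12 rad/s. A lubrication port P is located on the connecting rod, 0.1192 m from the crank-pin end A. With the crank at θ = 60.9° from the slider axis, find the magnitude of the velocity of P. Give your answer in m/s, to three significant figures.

ω = 181.1 rad/s.  Crank-pin speed |V_A| = rω = 13.838 m/s, perpendicular to OA.
Rod angle: sinφ = −(r/L) sinθ ⇒ φ = -11.300°; ω_rod = −rω cosθ/√(L²−r²sin²θ) = -20.143 rad/s.
V_P = V_A + ω_rod × AP, with AP = 0.1192 m along the rod.
Components: V_Px = −rω sinθ − a·ω_rod·sinφ = -12.561 m/s;  V_Py = rω cosθ + a·ω_rod·cosφ = +4.3752 m/s.
|V_P| = √(V_Px² + V_Py²) = 13.301 m/s.

13.3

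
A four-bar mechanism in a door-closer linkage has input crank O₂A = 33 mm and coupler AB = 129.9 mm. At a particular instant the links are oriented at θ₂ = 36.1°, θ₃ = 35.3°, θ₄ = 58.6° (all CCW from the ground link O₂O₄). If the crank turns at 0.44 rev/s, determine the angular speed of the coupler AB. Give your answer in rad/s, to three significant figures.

0.679

ω₂ = 2.765 rad/s (from 0.44 rev/s).
Differentiating the loop-closure r₂e^{iθ₂}+r₃e^{iθ₃}=r₁+r₄e^{iθ₄} gives r₂ω₂e^{iθ₂}+r₃ω₃e^{iθ₃}=r₄ω₄e^{iθ₄}.
Eliminating the other unknown: ω₃ = r₂ω₂ sin(θ₄−θ₂) / [r₃ sin(θ₃−θ₄)].
Numerator sine = +0.38268; denominator sine = -0.39555.
Result = 0.033·2.765·(+0.38268) / (0.1299·(-0.39555)) = -0.67949 rad/s; magnitude 0.67949 rad/s.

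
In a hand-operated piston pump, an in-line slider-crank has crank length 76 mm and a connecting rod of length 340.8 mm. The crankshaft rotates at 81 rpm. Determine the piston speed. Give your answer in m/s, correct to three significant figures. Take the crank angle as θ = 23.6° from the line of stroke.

ω = 2π·81/60 = 8.482 rad/s
For an in-line slider-crank, x = r cosθ + √(L² − r² sin²θ), so v = −rω sinθ·[1 + r cosθ/√(L² − r² sin²θ)].
With r = 0.076 m, L = 0.3408 m, θ = 23.6°: √(L² − r² sin²θ) = 0.33944 m.
v = −0.076·8.482·0.40035·[1 + 0.076·0.91636/0.33944] = -0.31104 m/s.
|v| = 0.31104 m/s.

0.311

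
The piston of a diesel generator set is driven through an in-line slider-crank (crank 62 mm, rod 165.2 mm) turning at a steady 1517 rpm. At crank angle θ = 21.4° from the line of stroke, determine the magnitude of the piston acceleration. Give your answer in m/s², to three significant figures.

1900

ω = 2π·1517/60 = 158.9 rad/s
x(θ) = r cosθ + √(L² − r² sin²θ); with ω constant, a = ω²·d²x/dθ².
d²x/dθ² = −r cosθ − r²(cos2θ)/√u − r⁴ sin²2θ/(4u^{3/2}),  u = L² − r² sin²θ = 0.0267793 m².
Substituting r = 0.062 m, L = 0.1652 m, θ = 21.4°: d²x/dθ² = -0.07535 m.
a = ω²·d²x/dθ² = (158.9)²·(-0.07535) = -1901.6 m/s²;  |a| = 1901.6 m/s².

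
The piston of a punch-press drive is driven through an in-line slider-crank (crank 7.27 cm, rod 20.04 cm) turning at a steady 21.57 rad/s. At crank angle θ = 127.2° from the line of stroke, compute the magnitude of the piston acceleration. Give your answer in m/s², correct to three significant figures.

23.5

ω = 21.57 rad/s
x(θ) = r cosθ + √(L² − r² sin²θ); with ω constant, a = ω²·d²x/dθ².
d²x/dθ² = −r cosθ − r²(cos2θ)/√u − r⁴ sin²2θ/(4u^{3/2}),  u = L² − r² sin²θ = 0.0368069 m².
Substituting r = 0.0727 m, L = 0.2004 m, θ = 127.2°: d²x/dθ² = +0.050445 m.
a = ω²·d²x/dθ² = (21.57)²·(+0.050445) = +23.47 m/s²;  |a| = 23.47 m/s².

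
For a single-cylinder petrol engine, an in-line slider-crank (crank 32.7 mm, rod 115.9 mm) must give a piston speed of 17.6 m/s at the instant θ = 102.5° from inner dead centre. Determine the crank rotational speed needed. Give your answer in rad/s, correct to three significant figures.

589

For an in-line slider-crank, |v_piston| = rω|sinθ|·[1 + r cosθ/√(L² − r² sin²θ)].
With r = 0.0327 m, L = 0.1159 m, θ = 102.5°: the bracketed kinematic factor |dx/dθ| = 0.029897 m.
ω = v/|dx/dθ| = 17.6/0.029897 = 588.69 rad/s.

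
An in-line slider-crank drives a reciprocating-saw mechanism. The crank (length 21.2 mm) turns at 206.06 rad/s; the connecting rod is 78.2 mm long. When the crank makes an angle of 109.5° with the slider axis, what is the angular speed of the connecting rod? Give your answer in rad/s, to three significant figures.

19.3

ω = 206.1 rad/s
The rod makes angle φ with the slider axis where L sinφ = r sinθ; differentiating, L cosφ·φ̇ = r ω cosθ.
L cosφ = √(L² − r² sin²θ) = 0.075603 m.
|ω_rod| = r ω |cosθ| / √(L² − r² sin²θ) = 0.0212·206.1·0.33381/0.075603 = 19.288 rad/s.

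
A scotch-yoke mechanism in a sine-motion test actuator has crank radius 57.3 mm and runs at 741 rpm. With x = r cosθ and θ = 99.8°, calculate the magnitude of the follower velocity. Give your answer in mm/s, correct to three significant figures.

4380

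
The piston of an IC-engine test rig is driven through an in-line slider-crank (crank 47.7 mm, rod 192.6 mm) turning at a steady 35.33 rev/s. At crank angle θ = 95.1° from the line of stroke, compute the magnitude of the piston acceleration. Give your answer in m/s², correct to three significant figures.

800

ω = 2π·35.3 = 222 rad/s
x(θ) = r cosθ + √(L² − r² sin²θ); with ω constant, a = ω²·d²x/dθ².
d²x/dθ² = −r cosθ − r²(cos2θ)/√u − r⁴ sin²2θ/(4u^{3/2}),  u = L² − r² sin²θ = 0.0348374 m².
Substituting r = 0.0477 m, L = 0.1926 m, θ = 95.1°: d²x/dθ² = +0.016232 m.
a = ω²·d²x/dθ² = (222)²·(+0.016232) = +799.85 m/s²;  |a| = 799.85 m/s².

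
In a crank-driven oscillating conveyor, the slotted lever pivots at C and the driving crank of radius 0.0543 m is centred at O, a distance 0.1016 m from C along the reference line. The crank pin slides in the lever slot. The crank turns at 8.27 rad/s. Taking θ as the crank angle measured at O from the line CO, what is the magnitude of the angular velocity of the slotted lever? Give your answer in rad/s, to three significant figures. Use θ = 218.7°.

2.41

ω = 8.27 rad/s
Crank pin A relative to C: A = (d + r cosθ, r sinθ); lever angle φ = atan2(r sinθ, d + r cosθ).
Differentiating tanφ: φ̇ = rω(d cosθ + r)/(d² + r² + 2dr cosθ).
d² + r² + 2dr cosθ = |CA|² = 0.00465997 m²;  d cosθ + r = -0.024992 m.
|ω_lever| = |0.0543·8.27·-0.024992| / 0.00465997 = 2.4083 rad/s.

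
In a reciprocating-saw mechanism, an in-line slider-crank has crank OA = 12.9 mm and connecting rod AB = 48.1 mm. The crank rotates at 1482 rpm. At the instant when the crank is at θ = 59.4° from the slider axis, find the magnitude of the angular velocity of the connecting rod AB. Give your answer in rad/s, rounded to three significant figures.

ω = 155.2 rad/s (converted from 1482 rpm).
The rod makes angle φ with the slider axis where L sinφ = r sinθ; differentiating, L cosφ·φ̇ = r ω cosθ.
L cosφ = √(L² − r² sin²θ) = 0.046801 m.
|ω_rod| = r ω |cosθ| / √(L² − r² sin²θ) = 0.0129·155.2·0.50904/0.046801 = 21.775 rad/s.

21.8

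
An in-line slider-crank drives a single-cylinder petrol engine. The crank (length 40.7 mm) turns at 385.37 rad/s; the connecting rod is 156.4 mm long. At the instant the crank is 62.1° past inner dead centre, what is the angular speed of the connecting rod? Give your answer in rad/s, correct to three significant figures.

48.2

ω = 385.4 rad/s
The rod makes angle φ with the slider axis where L sinφ = r sinθ; differentiating, L cosφ·φ̇ = r ω cosθ.
L cosφ = √(L² − r² sin²θ) = 0.15221 m.
|ω_rod| = r ω |cosθ| / √(L² − r² sin²θ) = 0.0407·385.4·0.46793/0.15221 = 48.219 rad/s.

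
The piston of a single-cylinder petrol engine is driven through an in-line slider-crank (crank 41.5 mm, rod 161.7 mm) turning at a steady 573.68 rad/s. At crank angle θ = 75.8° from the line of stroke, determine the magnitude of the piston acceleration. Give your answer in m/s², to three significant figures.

ω = 573.7 rad/s
x(θ) = r cosθ + √(L² − r² sin²θ); with ω constant, a = ω²·d²x/dθ².
d²x/dθ² = −r cosθ − r²(cos2θ)/√u − r⁴ sin²2θ/(4u^{3/2}),  u = L² − r² sin²θ = 0.0245283 m².
Substituting r = 0.0415 m, L = 0.1617 m, θ = 75.8°: d²x/dθ² = -0.00055069 m.
a = ω²·d²x/dθ² = (573.7)²·(-0.00055069) = -181.24 m/s²;  |a| = 181.24 m/s².

181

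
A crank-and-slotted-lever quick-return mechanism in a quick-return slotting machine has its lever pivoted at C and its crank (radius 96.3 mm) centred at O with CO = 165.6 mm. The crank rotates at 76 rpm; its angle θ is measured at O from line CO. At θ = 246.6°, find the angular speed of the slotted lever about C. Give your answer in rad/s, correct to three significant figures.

0.974

ω = 7.959 rad/s (from 76 rpm).
Crank pin A relative to C: A = (d + r cosθ, r sinθ); lever angle φ = atan2(r sinθ, d + r cosθ).
Differentiating tanφ: φ̇ = rω(d cosθ + r)/(d² + r² + 2dr cosθ).
d² + r² + 2dr cosθ = |CA|² = 0.0240302 m²;  d cosθ + r = +0.030532 m.
|ω_lever| = |0.0963·7.959·+0.030532| / 0.0240302 = 0.9738 rad/s.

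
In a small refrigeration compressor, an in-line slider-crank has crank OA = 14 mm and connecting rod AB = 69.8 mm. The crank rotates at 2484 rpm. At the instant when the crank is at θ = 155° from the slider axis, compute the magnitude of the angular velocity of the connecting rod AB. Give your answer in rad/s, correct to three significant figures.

ω = 260.1 rad/s (converted from 2484 rpm).
The rod makes angle φ with the slider axis where L sinφ = r sinθ; differentiating, L cosφ·φ̇ = r ω cosθ.
L cosφ = √(L² − r² sin²θ) = 0.069549 m.
|ω_rod| = r ω |cosθ| / √(L² − r² sin²θ) = 0.014·260.1·0.90631/0.069549 = 47.456 rad/s.

47.5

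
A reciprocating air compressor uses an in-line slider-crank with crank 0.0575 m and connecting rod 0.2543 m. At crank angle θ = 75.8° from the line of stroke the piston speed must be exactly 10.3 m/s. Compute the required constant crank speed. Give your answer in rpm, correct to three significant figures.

For an in-line slider-crank, |v_piston| = rω|sinθ|·[1 + r cosθ/√(L² − r² sin²θ)].
With r = 0.0575 m, L = 0.2543 m, θ = 75.8°: the bracketed kinematic factor |dx/dθ| = 0.058912 m.
ω = v/|dx/dθ| = 10.3/0.058912 = 174.84 rad/s.
N = 60ω/(2π) = 1669.6 rpm.

1670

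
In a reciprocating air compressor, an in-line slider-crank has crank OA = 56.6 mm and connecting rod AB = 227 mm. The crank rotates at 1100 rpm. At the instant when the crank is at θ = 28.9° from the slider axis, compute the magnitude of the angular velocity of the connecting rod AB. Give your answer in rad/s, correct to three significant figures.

ω = 115.2 rad/s (converted from 1100 rpm).
The rod makes angle φ with the slider axis where L sinφ = r sinθ; differentiating, L cosφ·φ̇ = r ω cosθ.
L cosφ = √(L² − r² sin²θ) = 0.22535 m.
|ω_rod| = r ω |cosθ| / √(L² − r² sin²θ) = 0.0566·115.2·0.87546/0.22535 = 25.33 rad/s.

25.3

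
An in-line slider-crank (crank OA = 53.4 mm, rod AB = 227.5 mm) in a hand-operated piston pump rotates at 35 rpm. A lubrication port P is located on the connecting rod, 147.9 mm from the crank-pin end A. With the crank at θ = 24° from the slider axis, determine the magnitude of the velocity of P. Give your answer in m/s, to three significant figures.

0.110

ω = 3.665 rad/s.  Crank-pin speed |V_A| = rω = 0.19572 m/s, perpendicular to OA.
Rod angle: sinφ = −(r/L) sinθ ⇒ φ = -5.478°; ω_rod = −rω cosθ/√(L²−r²sin²θ) = -0.78954 rad/s.
V_P = V_A + ω_rod × AP, with AP = 0.1479 m along the rod.
Components: V_Px = −rω sinθ − a·ω_rod·sinφ = -0.090755 m/s;  V_Py = rω cosθ + a·ω_rod·cosφ = +0.06256 m/s.
|V_P| = √(V_Px² + V_Py²) = 0.11023 m/s.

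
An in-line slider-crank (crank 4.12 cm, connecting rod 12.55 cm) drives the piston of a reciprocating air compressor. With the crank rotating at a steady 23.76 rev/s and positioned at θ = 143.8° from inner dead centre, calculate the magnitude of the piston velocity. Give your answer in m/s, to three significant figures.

2.65

ω = 2π·23.8 = 149.3 rad/s
For an in-line slider-crank, x = r cosθ + √(L² − r² sin²θ), so v = −rω sinθ·[1 + r cosθ/√(L² − r² sin²θ)].
With r = 0.0412 m, L = 0.1255 m, θ = 143.8°: √(L² − r² sin²θ) = 0.12312 m.
v = −0.0412·149.3·0.59061·[1 + 0.0412·-0.80696/0.12312] = -2.6517 m/s.
|v| = 2.6517 m/s.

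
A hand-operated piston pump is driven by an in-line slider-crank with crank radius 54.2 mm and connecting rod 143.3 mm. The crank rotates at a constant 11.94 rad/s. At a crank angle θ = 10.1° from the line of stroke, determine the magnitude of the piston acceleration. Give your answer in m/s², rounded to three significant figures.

10.4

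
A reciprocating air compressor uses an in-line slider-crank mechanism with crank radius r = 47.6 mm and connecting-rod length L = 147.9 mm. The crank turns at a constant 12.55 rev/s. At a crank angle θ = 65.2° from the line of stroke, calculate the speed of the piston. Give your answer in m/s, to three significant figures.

ω = 2π·12.6 = 78.85 rad/s
For an in-line slider-crank, x = r cosθ + √(L² − r² sin²θ), so v = −rω sinθ·[1 + r cosθ/√(L² − r² sin²θ)].
With r = 0.0476 m, L = 0.1479 m, θ = 65.2°: √(L² − r² sin²θ) = 0.14145 m.
v = −0.0476·78.85·0.90778·[1 + 0.0476·0.41945/0.14145] = -3.8883 m/s.
|v| = 3.8883 m/s.

3.89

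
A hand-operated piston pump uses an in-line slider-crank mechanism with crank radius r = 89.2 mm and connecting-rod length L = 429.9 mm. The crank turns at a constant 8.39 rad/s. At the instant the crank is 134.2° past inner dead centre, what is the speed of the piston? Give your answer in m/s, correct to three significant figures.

ω = 8.39 rad/s
For an in-line slider-crank, x = r cosθ + √(L² − r² sin²θ), so v = −rω sinθ·[1 + r cosθ/√(L² − r² sin²θ)].
With r = 0.0892 m, L = 0.4299 m, θ = 134.2°: √(L² − r² sin²θ) = 0.42512 m.
v = −0.0892·8.39·0.71691·[1 + 0.0892·-0.69717/0.42512] = -0.45804 m/s.
|v| = 0.45804 m/s.

0.458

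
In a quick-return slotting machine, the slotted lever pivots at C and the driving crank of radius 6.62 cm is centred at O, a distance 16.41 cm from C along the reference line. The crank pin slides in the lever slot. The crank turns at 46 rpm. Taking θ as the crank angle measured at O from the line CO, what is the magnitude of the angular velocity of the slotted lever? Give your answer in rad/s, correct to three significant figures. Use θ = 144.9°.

ω = 4.817 rad/s (from 46 rpm).
Crank pin A relative to C: A = (d + r cosθ, r sinθ); lever angle φ = atan2(r sinθ, d + r cosθ).
Differentiating tanφ: φ̇ = rω(d cosθ + r)/(d² + r² + 2dr cosθ).
d² + r² + 2dr cosθ = |CA|² = 0.0135354 m²;  d cosθ + r = -0.068058 m.
|ω_lever| = |0.0662·4.817·-0.068058| / 0.0135354 = 1.6034 rad/s.

1.60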